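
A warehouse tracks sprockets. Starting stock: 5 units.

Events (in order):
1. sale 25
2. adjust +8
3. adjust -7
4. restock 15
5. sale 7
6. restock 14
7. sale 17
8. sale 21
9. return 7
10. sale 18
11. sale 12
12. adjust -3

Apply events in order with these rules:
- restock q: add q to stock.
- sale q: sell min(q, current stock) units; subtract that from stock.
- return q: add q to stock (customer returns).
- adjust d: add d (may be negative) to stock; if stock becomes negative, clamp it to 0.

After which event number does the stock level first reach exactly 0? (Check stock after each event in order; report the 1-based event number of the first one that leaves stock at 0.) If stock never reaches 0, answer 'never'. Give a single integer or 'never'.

Processing events:
Start: stock = 5
  Event 1 (sale 25): sell min(25,5)=5. stock: 5 - 5 = 0. total_sold = 5
  Event 2 (adjust +8): 0 + 8 = 8
  Event 3 (adjust -7): 8 + -7 = 1
  Event 4 (restock 15): 1 + 15 = 16
  Event 5 (sale 7): sell min(7,16)=7. stock: 16 - 7 = 9. total_sold = 12
  Event 6 (restock 14): 9 + 14 = 23
  Event 7 (sale 17): sell min(17,23)=17. stock: 23 - 17 = 6. total_sold = 29
  Event 8 (sale 21): sell min(21,6)=6. stock: 6 - 6 = 0. total_sold = 35
  Event 9 (return 7): 0 + 7 = 7
  Event 10 (sale 18): sell min(18,7)=7. stock: 7 - 7 = 0. total_sold = 42
  Event 11 (sale 12): sell min(12,0)=0. stock: 0 - 0 = 0. total_sold = 42
  Event 12 (adjust -3): 0 + -3 = 0 (clamped to 0)
Final: stock = 0, total_sold = 42

First zero at event 1.

Answer: 1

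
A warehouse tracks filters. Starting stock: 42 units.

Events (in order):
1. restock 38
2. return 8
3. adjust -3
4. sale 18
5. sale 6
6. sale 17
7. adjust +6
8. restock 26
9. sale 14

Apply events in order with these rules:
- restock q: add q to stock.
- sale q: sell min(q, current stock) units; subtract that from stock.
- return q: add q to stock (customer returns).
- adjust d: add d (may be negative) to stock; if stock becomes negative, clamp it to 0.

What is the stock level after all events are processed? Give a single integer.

Processing events:
Start: stock = 42
  Event 1 (restock 38): 42 + 38 = 80
  Event 2 (return 8): 80 + 8 = 88
  Event 3 (adjust -3): 88 + -3 = 85
  Event 4 (sale 18): sell min(18,85)=18. stock: 85 - 18 = 67. total_sold = 18
  Event 5 (sale 6): sell min(6,67)=6. stock: 67 - 6 = 61. total_sold = 24
  Event 6 (sale 17): sell min(17,61)=17. stock: 61 - 17 = 44. total_sold = 41
  Event 7 (adjust +6): 44 + 6 = 50
  Event 8 (restock 26): 50 + 26 = 76
  Event 9 (sale 14): sell min(14,76)=14. stock: 76 - 14 = 62. total_sold = 55
Final: stock = 62, total_sold = 55

Answer: 62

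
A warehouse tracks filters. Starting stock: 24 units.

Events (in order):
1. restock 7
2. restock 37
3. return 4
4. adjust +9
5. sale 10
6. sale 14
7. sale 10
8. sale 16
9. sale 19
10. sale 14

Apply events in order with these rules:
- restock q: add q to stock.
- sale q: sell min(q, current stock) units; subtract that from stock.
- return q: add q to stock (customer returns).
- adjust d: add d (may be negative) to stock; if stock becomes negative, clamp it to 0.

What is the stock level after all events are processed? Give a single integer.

Answer: 0

Derivation:
Processing events:
Start: stock = 24
  Event 1 (restock 7): 24 + 7 = 31
  Event 2 (restock 37): 31 + 37 = 68
  Event 3 (return 4): 68 + 4 = 72
  Event 4 (adjust +9): 72 + 9 = 81
  Event 5 (sale 10): sell min(10,81)=10. stock: 81 - 10 = 71. total_sold = 10
  Event 6 (sale 14): sell min(14,71)=14. stock: 71 - 14 = 57. total_sold = 24
  Event 7 (sale 10): sell min(10,57)=10. stock: 57 - 10 = 47. total_sold = 34
  Event 8 (sale 16): sell min(16,47)=16. stock: 47 - 16 = 31. total_sold = 50
  Event 9 (sale 19): sell min(19,31)=19. stock: 31 - 19 = 12. total_sold = 69
  Event 10 (sale 14): sell min(14,12)=12. stock: 12 - 12 = 0. total_sold = 81
Final: stock = 0, total_sold = 81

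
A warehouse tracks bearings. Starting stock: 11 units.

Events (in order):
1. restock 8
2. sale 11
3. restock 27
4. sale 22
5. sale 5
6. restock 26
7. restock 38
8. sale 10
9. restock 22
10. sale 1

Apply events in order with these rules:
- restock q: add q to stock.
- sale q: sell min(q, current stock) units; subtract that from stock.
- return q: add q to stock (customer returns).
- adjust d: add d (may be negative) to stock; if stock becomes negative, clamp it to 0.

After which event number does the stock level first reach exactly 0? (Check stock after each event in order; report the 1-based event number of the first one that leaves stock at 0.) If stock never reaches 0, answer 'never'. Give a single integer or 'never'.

Answer: never

Derivation:
Processing events:
Start: stock = 11
  Event 1 (restock 8): 11 + 8 = 19
  Event 2 (sale 11): sell min(11,19)=11. stock: 19 - 11 = 8. total_sold = 11
  Event 3 (restock 27): 8 + 27 = 35
  Event 4 (sale 22): sell min(22,35)=22. stock: 35 - 22 = 13. total_sold = 33
  Event 5 (sale 5): sell min(5,13)=5. stock: 13 - 5 = 8. total_sold = 38
  Event 6 (restock 26): 8 + 26 = 34
  Event 7 (restock 38): 34 + 38 = 72
  Event 8 (sale 10): sell min(10,72)=10. stock: 72 - 10 = 62. total_sold = 48
  Event 9 (restock 22): 62 + 22 = 84
  Event 10 (sale 1): sell min(1,84)=1. stock: 84 - 1 = 83. total_sold = 49
Final: stock = 83, total_sold = 49

Stock never reaches 0.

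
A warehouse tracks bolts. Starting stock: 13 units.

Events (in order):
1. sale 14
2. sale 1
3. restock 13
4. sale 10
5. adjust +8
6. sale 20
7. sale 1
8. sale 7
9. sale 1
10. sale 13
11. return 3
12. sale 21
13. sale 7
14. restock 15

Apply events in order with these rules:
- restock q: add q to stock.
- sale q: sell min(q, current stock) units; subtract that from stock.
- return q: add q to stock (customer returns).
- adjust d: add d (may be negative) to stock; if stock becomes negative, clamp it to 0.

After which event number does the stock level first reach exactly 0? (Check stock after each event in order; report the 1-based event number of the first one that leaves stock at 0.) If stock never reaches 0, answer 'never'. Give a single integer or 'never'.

Answer: 1

Derivation:
Processing events:
Start: stock = 13
  Event 1 (sale 14): sell min(14,13)=13. stock: 13 - 13 = 0. total_sold = 13
  Event 2 (sale 1): sell min(1,0)=0. stock: 0 - 0 = 0. total_sold = 13
  Event 3 (restock 13): 0 + 13 = 13
  Event 4 (sale 10): sell min(10,13)=10. stock: 13 - 10 = 3. total_sold = 23
  Event 5 (adjust +8): 3 + 8 = 11
  Event 6 (sale 20): sell min(20,11)=11. stock: 11 - 11 = 0. total_sold = 34
  Event 7 (sale 1): sell min(1,0)=0. stock: 0 - 0 = 0. total_sold = 34
  Event 8 (sale 7): sell min(7,0)=0. stock: 0 - 0 = 0. total_sold = 34
  Event 9 (sale 1): sell min(1,0)=0. stock: 0 - 0 = 0. total_sold = 34
  Event 10 (sale 13): sell min(13,0)=0. stock: 0 - 0 = 0. total_sold = 34
  Event 11 (return 3): 0 + 3 = 3
  Event 12 (sale 21): sell min(21,3)=3. stock: 3 - 3 = 0. total_sold = 37
  Event 13 (sale 7): sell min(7,0)=0. stock: 0 - 0 = 0. total_sold = 37
  Event 14 (restock 15): 0 + 15 = 15
Final: stock = 15, total_sold = 37

First zero at event 1.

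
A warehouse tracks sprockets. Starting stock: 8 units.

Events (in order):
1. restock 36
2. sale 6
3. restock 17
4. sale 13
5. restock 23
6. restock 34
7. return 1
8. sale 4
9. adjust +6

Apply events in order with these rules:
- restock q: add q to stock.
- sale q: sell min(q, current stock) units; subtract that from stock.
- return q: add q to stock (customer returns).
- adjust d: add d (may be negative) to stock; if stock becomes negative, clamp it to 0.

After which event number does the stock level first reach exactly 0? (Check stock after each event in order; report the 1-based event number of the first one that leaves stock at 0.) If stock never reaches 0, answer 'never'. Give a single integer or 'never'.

Processing events:
Start: stock = 8
  Event 1 (restock 36): 8 + 36 = 44
  Event 2 (sale 6): sell min(6,44)=6. stock: 44 - 6 = 38. total_sold = 6
  Event 3 (restock 17): 38 + 17 = 55
  Event 4 (sale 13): sell min(13,55)=13. stock: 55 - 13 = 42. total_sold = 19
  Event 5 (restock 23): 42 + 23 = 65
  Event 6 (restock 34): 65 + 34 = 99
  Event 7 (return 1): 99 + 1 = 100
  Event 8 (sale 4): sell min(4,100)=4. stock: 100 - 4 = 96. total_sold = 23
  Event 9 (adjust +6): 96 + 6 = 102
Final: stock = 102, total_sold = 23

Stock never reaches 0.

Answer: never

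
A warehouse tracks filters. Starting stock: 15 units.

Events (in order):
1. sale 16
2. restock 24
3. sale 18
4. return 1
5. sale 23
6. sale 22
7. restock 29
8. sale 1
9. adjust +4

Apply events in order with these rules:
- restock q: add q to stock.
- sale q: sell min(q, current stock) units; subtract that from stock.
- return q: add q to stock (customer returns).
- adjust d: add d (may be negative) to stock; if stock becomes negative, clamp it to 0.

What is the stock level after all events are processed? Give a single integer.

Answer: 32

Derivation:
Processing events:
Start: stock = 15
  Event 1 (sale 16): sell min(16,15)=15. stock: 15 - 15 = 0. total_sold = 15
  Event 2 (restock 24): 0 + 24 = 24
  Event 3 (sale 18): sell min(18,24)=18. stock: 24 - 18 = 6. total_sold = 33
  Event 4 (return 1): 6 + 1 = 7
  Event 5 (sale 23): sell min(23,7)=7. stock: 7 - 7 = 0. total_sold = 40
  Event 6 (sale 22): sell min(22,0)=0. stock: 0 - 0 = 0. total_sold = 40
  Event 7 (restock 29): 0 + 29 = 29
  Event 8 (sale 1): sell min(1,29)=1. stock: 29 - 1 = 28. total_sold = 41
  Event 9 (adjust +4): 28 + 4 = 32
Final: stock = 32, total_sold = 41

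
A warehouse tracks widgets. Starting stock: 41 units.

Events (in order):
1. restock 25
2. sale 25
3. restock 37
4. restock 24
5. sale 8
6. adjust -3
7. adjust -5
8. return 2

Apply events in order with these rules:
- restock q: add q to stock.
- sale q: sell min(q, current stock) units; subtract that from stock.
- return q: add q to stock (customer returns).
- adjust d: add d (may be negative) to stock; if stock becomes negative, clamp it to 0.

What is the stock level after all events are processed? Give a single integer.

Answer: 88

Derivation:
Processing events:
Start: stock = 41
  Event 1 (restock 25): 41 + 25 = 66
  Event 2 (sale 25): sell min(25,66)=25. stock: 66 - 25 = 41. total_sold = 25
  Event 3 (restock 37): 41 + 37 = 78
  Event 4 (restock 24): 78 + 24 = 102
  Event 5 (sale 8): sell min(8,102)=8. stock: 102 - 8 = 94. total_sold = 33
  Event 6 (adjust -3): 94 + -3 = 91
  Event 7 (adjust -5): 91 + -5 = 86
  Event 8 (return 2): 86 + 2 = 88
Final: stock = 88, total_sold = 33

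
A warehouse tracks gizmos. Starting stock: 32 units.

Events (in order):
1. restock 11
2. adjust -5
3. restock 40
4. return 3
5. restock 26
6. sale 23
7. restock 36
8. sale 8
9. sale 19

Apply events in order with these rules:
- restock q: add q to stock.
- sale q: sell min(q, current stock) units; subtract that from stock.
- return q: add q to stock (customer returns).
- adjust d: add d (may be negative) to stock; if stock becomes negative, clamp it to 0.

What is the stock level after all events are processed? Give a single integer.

Processing events:
Start: stock = 32
  Event 1 (restock 11): 32 + 11 = 43
  Event 2 (adjust -5): 43 + -5 = 38
  Event 3 (restock 40): 38 + 40 = 78
  Event 4 (return 3): 78 + 3 = 81
  Event 5 (restock 26): 81 + 26 = 107
  Event 6 (sale 23): sell min(23,107)=23. stock: 107 - 23 = 84. total_sold = 23
  Event 7 (restock 36): 84 + 36 = 120
  Event 8 (sale 8): sell min(8,120)=8. stock: 120 - 8 = 112. total_sold = 31
  Event 9 (sale 19): sell min(19,112)=19. stock: 112 - 19 = 93. total_sold = 50
Final: stock = 93, total_sold = 50

Answer: 93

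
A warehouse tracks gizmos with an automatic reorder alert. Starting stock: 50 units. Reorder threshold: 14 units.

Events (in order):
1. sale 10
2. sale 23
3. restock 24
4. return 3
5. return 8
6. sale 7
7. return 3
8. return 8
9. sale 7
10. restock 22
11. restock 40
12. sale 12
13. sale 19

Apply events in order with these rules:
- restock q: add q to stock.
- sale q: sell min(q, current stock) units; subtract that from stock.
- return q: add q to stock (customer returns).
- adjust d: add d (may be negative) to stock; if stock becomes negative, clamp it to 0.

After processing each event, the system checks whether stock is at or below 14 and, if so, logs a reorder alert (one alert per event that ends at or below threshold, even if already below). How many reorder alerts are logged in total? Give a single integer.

Processing events:
Start: stock = 50
  Event 1 (sale 10): sell min(10,50)=10. stock: 50 - 10 = 40. total_sold = 10
  Event 2 (sale 23): sell min(23,40)=23. stock: 40 - 23 = 17. total_sold = 33
  Event 3 (restock 24): 17 + 24 = 41
  Event 4 (return 3): 41 + 3 = 44
  Event 5 (return 8): 44 + 8 = 52
  Event 6 (sale 7): sell min(7,52)=7. stock: 52 - 7 = 45. total_sold = 40
  Event 7 (return 3): 45 + 3 = 48
  Event 8 (return 8): 48 + 8 = 56
  Event 9 (sale 7): sell min(7,56)=7. stock: 56 - 7 = 49. total_sold = 47
  Event 10 (restock 22): 49 + 22 = 71
  Event 11 (restock 40): 71 + 40 = 111
  Event 12 (sale 12): sell min(12,111)=12. stock: 111 - 12 = 99. total_sold = 59
  Event 13 (sale 19): sell min(19,99)=19. stock: 99 - 19 = 80. total_sold = 78
Final: stock = 80, total_sold = 78

Checking against threshold 14:
  After event 1: stock=40 > 14
  After event 2: stock=17 > 14
  After event 3: stock=41 > 14
  After event 4: stock=44 > 14
  After event 5: stock=52 > 14
  After event 6: stock=45 > 14
  After event 7: stock=48 > 14
  After event 8: stock=56 > 14
  After event 9: stock=49 > 14
  After event 10: stock=71 > 14
  After event 11: stock=111 > 14
  After event 12: stock=99 > 14
  After event 13: stock=80 > 14
Alert events: []. Count = 0

Answer: 0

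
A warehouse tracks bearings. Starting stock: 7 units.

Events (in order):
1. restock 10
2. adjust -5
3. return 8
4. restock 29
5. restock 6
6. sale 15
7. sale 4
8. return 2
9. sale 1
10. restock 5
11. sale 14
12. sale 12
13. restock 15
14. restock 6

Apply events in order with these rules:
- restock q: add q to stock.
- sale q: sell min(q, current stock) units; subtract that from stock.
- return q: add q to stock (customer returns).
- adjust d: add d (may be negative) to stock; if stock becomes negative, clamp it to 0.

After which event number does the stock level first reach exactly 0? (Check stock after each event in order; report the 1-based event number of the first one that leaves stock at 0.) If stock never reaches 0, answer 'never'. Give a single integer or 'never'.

Processing events:
Start: stock = 7
  Event 1 (restock 10): 7 + 10 = 17
  Event 2 (adjust -5): 17 + -5 = 12
  Event 3 (return 8): 12 + 8 = 20
  Event 4 (restock 29): 20 + 29 = 49
  Event 5 (restock 6): 49 + 6 = 55
  Event 6 (sale 15): sell min(15,55)=15. stock: 55 - 15 = 40. total_sold = 15
  Event 7 (sale 4): sell min(4,40)=4. stock: 40 - 4 = 36. total_sold = 19
  Event 8 (return 2): 36 + 2 = 38
  Event 9 (sale 1): sell min(1,38)=1. stock: 38 - 1 = 37. total_sold = 20
  Event 10 (restock 5): 37 + 5 = 42
  Event 11 (sale 14): sell min(14,42)=14. stock: 42 - 14 = 28. total_sold = 34
  Event 12 (sale 12): sell min(12,28)=12. stock: 28 - 12 = 16. total_sold = 46
  Event 13 (restock 15): 16 + 15 = 31
  Event 14 (restock 6): 31 + 6 = 37
Final: stock = 37, total_sold = 46

Stock never reaches 0.

Answer: never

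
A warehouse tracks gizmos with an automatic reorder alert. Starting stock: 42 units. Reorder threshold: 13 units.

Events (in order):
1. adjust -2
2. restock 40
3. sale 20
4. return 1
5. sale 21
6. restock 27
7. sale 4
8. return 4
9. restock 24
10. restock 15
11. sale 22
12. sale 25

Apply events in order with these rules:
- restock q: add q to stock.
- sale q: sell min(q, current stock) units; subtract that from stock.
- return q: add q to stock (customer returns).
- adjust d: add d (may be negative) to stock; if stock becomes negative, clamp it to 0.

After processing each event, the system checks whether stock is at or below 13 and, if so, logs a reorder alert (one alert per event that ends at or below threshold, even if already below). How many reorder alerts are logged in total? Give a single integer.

Processing events:
Start: stock = 42
  Event 1 (adjust -2): 42 + -2 = 40
  Event 2 (restock 40): 40 + 40 = 80
  Event 3 (sale 20): sell min(20,80)=20. stock: 80 - 20 = 60. total_sold = 20
  Event 4 (return 1): 60 + 1 = 61
  Event 5 (sale 21): sell min(21,61)=21. stock: 61 - 21 = 40. total_sold = 41
  Event 6 (restock 27): 40 + 27 = 67
  Event 7 (sale 4): sell min(4,67)=4. stock: 67 - 4 = 63. total_sold = 45
  Event 8 (return 4): 63 + 4 = 67
  Event 9 (restock 24): 67 + 24 = 91
  Event 10 (restock 15): 91 + 15 = 106
  Event 11 (sale 22): sell min(22,106)=22. stock: 106 - 22 = 84. total_sold = 67
  Event 12 (sale 25): sell min(25,84)=25. stock: 84 - 25 = 59. total_sold = 92
Final: stock = 59, total_sold = 92

Checking against threshold 13:
  After event 1: stock=40 > 13
  After event 2: stock=80 > 13
  After event 3: stock=60 > 13
  After event 4: stock=61 > 13
  After event 5: stock=40 > 13
  After event 6: stock=67 > 13
  After event 7: stock=63 > 13
  After event 8: stock=67 > 13
  After event 9: stock=91 > 13
  After event 10: stock=106 > 13
  After event 11: stock=84 > 13
  After event 12: stock=59 > 13
Alert events: []. Count = 0

Answer: 0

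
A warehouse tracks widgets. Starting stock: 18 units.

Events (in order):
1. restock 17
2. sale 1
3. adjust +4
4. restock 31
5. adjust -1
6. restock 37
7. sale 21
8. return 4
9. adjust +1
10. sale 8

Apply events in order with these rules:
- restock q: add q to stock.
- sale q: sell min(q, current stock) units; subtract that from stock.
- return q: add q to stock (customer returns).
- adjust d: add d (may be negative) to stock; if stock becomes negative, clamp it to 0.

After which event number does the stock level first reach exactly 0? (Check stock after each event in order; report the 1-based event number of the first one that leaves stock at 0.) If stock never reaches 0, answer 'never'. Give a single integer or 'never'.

Processing events:
Start: stock = 18
  Event 1 (restock 17): 18 + 17 = 35
  Event 2 (sale 1): sell min(1,35)=1. stock: 35 - 1 = 34. total_sold = 1
  Event 3 (adjust +4): 34 + 4 = 38
  Event 4 (restock 31): 38 + 31 = 69
  Event 5 (adjust -1): 69 + -1 = 68
  Event 6 (restock 37): 68 + 37 = 105
  Event 7 (sale 21): sell min(21,105)=21. stock: 105 - 21 = 84. total_sold = 22
  Event 8 (return 4): 84 + 4 = 88
  Event 9 (adjust +1): 88 + 1 = 89
  Event 10 (sale 8): sell min(8,89)=8. stock: 89 - 8 = 81. total_sold = 30
Final: stock = 81, total_sold = 30

Stock never reaches 0.

Answer: never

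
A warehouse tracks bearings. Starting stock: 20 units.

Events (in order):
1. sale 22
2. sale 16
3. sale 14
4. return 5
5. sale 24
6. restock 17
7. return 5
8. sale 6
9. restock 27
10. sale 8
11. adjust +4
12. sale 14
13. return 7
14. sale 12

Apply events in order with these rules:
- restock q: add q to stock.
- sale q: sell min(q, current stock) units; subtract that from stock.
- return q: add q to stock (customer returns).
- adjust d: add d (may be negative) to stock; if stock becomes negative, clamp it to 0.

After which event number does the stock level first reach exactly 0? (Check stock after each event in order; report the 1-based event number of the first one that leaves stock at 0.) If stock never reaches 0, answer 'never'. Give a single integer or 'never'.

Processing events:
Start: stock = 20
  Event 1 (sale 22): sell min(22,20)=20. stock: 20 - 20 = 0. total_sold = 20
  Event 2 (sale 16): sell min(16,0)=0. stock: 0 - 0 = 0. total_sold = 20
  Event 3 (sale 14): sell min(14,0)=0. stock: 0 - 0 = 0. total_sold = 20
  Event 4 (return 5): 0 + 5 = 5
  Event 5 (sale 24): sell min(24,5)=5. stock: 5 - 5 = 0. total_sold = 25
  Event 6 (restock 17): 0 + 17 = 17
  Event 7 (return 5): 17 + 5 = 22
  Event 8 (sale 6): sell min(6,22)=6. stock: 22 - 6 = 16. total_sold = 31
  Event 9 (restock 27): 16 + 27 = 43
  Event 10 (sale 8): sell min(8,43)=8. stock: 43 - 8 = 35. total_sold = 39
  Event 11 (adjust +4): 35 + 4 = 39
  Event 12 (sale 14): sell min(14,39)=14. stock: 39 - 14 = 25. total_sold = 53
  Event 13 (return 7): 25 + 7 = 32
  Event 14 (sale 12): sell min(12,32)=12. stock: 32 - 12 = 20. total_sold = 65
Final: stock = 20, total_sold = 65

First zero at event 1.

Answer: 1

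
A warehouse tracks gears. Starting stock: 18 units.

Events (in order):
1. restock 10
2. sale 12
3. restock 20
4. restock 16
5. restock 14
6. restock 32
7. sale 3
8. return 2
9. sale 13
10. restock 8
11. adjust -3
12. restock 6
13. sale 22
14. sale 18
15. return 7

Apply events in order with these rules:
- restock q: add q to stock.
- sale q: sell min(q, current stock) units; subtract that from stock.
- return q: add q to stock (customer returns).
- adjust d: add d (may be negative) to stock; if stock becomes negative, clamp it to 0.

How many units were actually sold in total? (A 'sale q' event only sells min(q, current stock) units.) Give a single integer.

Answer: 68

Derivation:
Processing events:
Start: stock = 18
  Event 1 (restock 10): 18 + 10 = 28
  Event 2 (sale 12): sell min(12,28)=12. stock: 28 - 12 = 16. total_sold = 12
  Event 3 (restock 20): 16 + 20 = 36
  Event 4 (restock 16): 36 + 16 = 52
  Event 5 (restock 14): 52 + 14 = 66
  Event 6 (restock 32): 66 + 32 = 98
  Event 7 (sale 3): sell min(3,98)=3. stock: 98 - 3 = 95. total_sold = 15
  Event 8 (return 2): 95 + 2 = 97
  Event 9 (sale 13): sell min(13,97)=13. stock: 97 - 13 = 84. total_sold = 28
  Event 10 (restock 8): 84 + 8 = 92
  Event 11 (adjust -3): 92 + -3 = 89
  Event 12 (restock 6): 89 + 6 = 95
  Event 13 (sale 22): sell min(22,95)=22. stock: 95 - 22 = 73. total_sold = 50
  Event 14 (sale 18): sell min(18,73)=18. stock: 73 - 18 = 55. total_sold = 68
  Event 15 (return 7): 55 + 7 = 62
Final: stock = 62, total_sold = 68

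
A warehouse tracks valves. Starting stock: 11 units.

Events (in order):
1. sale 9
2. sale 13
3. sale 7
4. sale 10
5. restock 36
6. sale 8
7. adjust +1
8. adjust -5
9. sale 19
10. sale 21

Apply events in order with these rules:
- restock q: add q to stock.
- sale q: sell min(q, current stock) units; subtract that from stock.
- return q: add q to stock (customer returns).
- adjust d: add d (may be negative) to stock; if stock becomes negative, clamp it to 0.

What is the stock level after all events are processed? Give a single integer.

Processing events:
Start: stock = 11
  Event 1 (sale 9): sell min(9,11)=9. stock: 11 - 9 = 2. total_sold = 9
  Event 2 (sale 13): sell min(13,2)=2. stock: 2 - 2 = 0. total_sold = 11
  Event 3 (sale 7): sell min(7,0)=0. stock: 0 - 0 = 0. total_sold = 11
  Event 4 (sale 10): sell min(10,0)=0. stock: 0 - 0 = 0. total_sold = 11
  Event 5 (restock 36): 0 + 36 = 36
  Event 6 (sale 8): sell min(8,36)=8. stock: 36 - 8 = 28. total_sold = 19
  Event 7 (adjust +1): 28 + 1 = 29
  Event 8 (adjust -5): 29 + -5 = 24
  Event 9 (sale 19): sell min(19,24)=19. stock: 24 - 19 = 5. total_sold = 38
  Event 10 (sale 21): sell min(21,5)=5. stock: 5 - 5 = 0. total_sold = 43
Final: stock = 0, total_sold = 43

Answer: 0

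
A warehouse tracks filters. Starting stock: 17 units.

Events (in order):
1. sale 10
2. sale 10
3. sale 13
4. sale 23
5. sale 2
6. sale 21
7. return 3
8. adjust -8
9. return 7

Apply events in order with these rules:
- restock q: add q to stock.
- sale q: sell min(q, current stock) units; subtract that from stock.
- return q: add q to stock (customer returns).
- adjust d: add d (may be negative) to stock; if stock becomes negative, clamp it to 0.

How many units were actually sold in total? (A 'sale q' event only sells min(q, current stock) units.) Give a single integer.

Answer: 17

Derivation:
Processing events:
Start: stock = 17
  Event 1 (sale 10): sell min(10,17)=10. stock: 17 - 10 = 7. total_sold = 10
  Event 2 (sale 10): sell min(10,7)=7. stock: 7 - 7 = 0. total_sold = 17
  Event 3 (sale 13): sell min(13,0)=0. stock: 0 - 0 = 0. total_sold = 17
  Event 4 (sale 23): sell min(23,0)=0. stock: 0 - 0 = 0. total_sold = 17
  Event 5 (sale 2): sell min(2,0)=0. stock: 0 - 0 = 0. total_sold = 17
  Event 6 (sale 21): sell min(21,0)=0. stock: 0 - 0 = 0. total_sold = 17
  Event 7 (return 3): 0 + 3 = 3
  Event 8 (adjust -8): 3 + -8 = 0 (clamped to 0)
  Event 9 (return 7): 0 + 7 = 7
Final: stock = 7, total_sold = 17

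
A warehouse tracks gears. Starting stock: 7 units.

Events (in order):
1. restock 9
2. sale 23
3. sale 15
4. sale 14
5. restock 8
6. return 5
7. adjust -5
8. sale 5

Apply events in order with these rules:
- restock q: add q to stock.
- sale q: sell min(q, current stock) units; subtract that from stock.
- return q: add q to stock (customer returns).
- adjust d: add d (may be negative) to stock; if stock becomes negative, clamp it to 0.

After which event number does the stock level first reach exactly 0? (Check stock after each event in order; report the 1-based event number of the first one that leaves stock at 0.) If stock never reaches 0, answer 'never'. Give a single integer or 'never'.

Processing events:
Start: stock = 7
  Event 1 (restock 9): 7 + 9 = 16
  Event 2 (sale 23): sell min(23,16)=16. stock: 16 - 16 = 0. total_sold = 16
  Event 3 (sale 15): sell min(15,0)=0. stock: 0 - 0 = 0. total_sold = 16
  Event 4 (sale 14): sell min(14,0)=0. stock: 0 - 0 = 0. total_sold = 16
  Event 5 (restock 8): 0 + 8 = 8
  Event 6 (return 5): 8 + 5 = 13
  Event 7 (adjust -5): 13 + -5 = 8
  Event 8 (sale 5): sell min(5,8)=5. stock: 8 - 5 = 3. total_sold = 21
Final: stock = 3, total_sold = 21

First zero at event 2.

Answer: 2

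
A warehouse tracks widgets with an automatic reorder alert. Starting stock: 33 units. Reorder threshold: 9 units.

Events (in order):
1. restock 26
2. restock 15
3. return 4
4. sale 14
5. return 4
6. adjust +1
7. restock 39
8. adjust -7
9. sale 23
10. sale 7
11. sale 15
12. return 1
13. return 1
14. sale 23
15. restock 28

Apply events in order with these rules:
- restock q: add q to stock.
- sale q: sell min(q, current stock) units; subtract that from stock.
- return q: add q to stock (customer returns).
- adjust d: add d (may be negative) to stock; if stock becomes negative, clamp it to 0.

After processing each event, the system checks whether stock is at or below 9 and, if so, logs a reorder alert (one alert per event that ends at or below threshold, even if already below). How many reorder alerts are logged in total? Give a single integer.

Answer: 0

Derivation:
Processing events:
Start: stock = 33
  Event 1 (restock 26): 33 + 26 = 59
  Event 2 (restock 15): 59 + 15 = 74
  Event 3 (return 4): 74 + 4 = 78
  Event 4 (sale 14): sell min(14,78)=14. stock: 78 - 14 = 64. total_sold = 14
  Event 5 (return 4): 64 + 4 = 68
  Event 6 (adjust +1): 68 + 1 = 69
  Event 7 (restock 39): 69 + 39 = 108
  Event 8 (adjust -7): 108 + -7 = 101
  Event 9 (sale 23): sell min(23,101)=23. stock: 101 - 23 = 78. total_sold = 37
  Event 10 (sale 7): sell min(7,78)=7. stock: 78 - 7 = 71. total_sold = 44
  Event 11 (sale 15): sell min(15,71)=15. stock: 71 - 15 = 56. total_sold = 59
  Event 12 (return 1): 56 + 1 = 57
  Event 13 (return 1): 57 + 1 = 58
  Event 14 (sale 23): sell min(23,58)=23. stock: 58 - 23 = 35. total_sold = 82
  Event 15 (restock 28): 35 + 28 = 63
Final: stock = 63, total_sold = 82

Checking against threshold 9:
  After event 1: stock=59 > 9
  After event 2: stock=74 > 9
  After event 3: stock=78 > 9
  After event 4: stock=64 > 9
  After event 5: stock=68 > 9
  After event 6: stock=69 > 9
  After event 7: stock=108 > 9
  After event 8: stock=101 > 9
  After event 9: stock=78 > 9
  After event 10: stock=71 > 9
  After event 11: stock=56 > 9
  After event 12: stock=57 > 9
  After event 13: stock=58 > 9
  After event 14: stock=35 > 9
  After event 15: stock=63 > 9
Alert events: []. Count = 0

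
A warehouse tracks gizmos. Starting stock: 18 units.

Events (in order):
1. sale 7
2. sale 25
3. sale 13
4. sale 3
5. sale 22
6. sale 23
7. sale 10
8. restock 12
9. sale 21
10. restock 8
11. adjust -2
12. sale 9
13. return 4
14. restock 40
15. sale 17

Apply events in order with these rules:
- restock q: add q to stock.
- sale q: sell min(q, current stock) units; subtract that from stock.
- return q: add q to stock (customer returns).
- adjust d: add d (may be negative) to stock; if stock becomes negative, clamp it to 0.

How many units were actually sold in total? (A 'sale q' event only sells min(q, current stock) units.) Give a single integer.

Answer: 53

Derivation:
Processing events:
Start: stock = 18
  Event 1 (sale 7): sell min(7,18)=7. stock: 18 - 7 = 11. total_sold = 7
  Event 2 (sale 25): sell min(25,11)=11. stock: 11 - 11 = 0. total_sold = 18
  Event 3 (sale 13): sell min(13,0)=0. stock: 0 - 0 = 0. total_sold = 18
  Event 4 (sale 3): sell min(3,0)=0. stock: 0 - 0 = 0. total_sold = 18
  Event 5 (sale 22): sell min(22,0)=0. stock: 0 - 0 = 0. total_sold = 18
  Event 6 (sale 23): sell min(23,0)=0. stock: 0 - 0 = 0. total_sold = 18
  Event 7 (sale 10): sell min(10,0)=0. stock: 0 - 0 = 0. total_sold = 18
  Event 8 (restock 12): 0 + 12 = 12
  Event 9 (sale 21): sell min(21,12)=12. stock: 12 - 12 = 0. total_sold = 30
  Event 10 (restock 8): 0 + 8 = 8
  Event 11 (adjust -2): 8 + -2 = 6
  Event 12 (sale 9): sell min(9,6)=6. stock: 6 - 6 = 0. total_sold = 36
  Event 13 (return 4): 0 + 4 = 4
  Event 14 (restock 40): 4 + 40 = 44
  Event 15 (sale 17): sell min(17,44)=17. stock: 44 - 17 = 27. total_sold = 53
Final: stock = 27, total_sold = 53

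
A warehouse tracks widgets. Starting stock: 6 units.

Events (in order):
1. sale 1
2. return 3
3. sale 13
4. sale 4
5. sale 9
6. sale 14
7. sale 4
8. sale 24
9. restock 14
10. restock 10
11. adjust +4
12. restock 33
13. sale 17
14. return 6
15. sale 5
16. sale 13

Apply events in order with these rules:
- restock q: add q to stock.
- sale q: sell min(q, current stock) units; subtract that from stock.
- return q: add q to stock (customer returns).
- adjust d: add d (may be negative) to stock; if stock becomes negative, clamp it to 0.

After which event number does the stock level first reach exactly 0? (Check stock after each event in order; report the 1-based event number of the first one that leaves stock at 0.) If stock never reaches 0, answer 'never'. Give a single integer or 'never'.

Processing events:
Start: stock = 6
  Event 1 (sale 1): sell min(1,6)=1. stock: 6 - 1 = 5. total_sold = 1
  Event 2 (return 3): 5 + 3 = 8
  Event 3 (sale 13): sell min(13,8)=8. stock: 8 - 8 = 0. total_sold = 9
  Event 4 (sale 4): sell min(4,0)=0. stock: 0 - 0 = 0. total_sold = 9
  Event 5 (sale 9): sell min(9,0)=0. stock: 0 - 0 = 0. total_sold = 9
  Event 6 (sale 14): sell min(14,0)=0. stock: 0 - 0 = 0. total_sold = 9
  Event 7 (sale 4): sell min(4,0)=0. stock: 0 - 0 = 0. total_sold = 9
  Event 8 (sale 24): sell min(24,0)=0. stock: 0 - 0 = 0. total_sold = 9
  Event 9 (restock 14): 0 + 14 = 14
  Event 10 (restock 10): 14 + 10 = 24
  Event 11 (adjust +4): 24 + 4 = 28
  Event 12 (restock 33): 28 + 33 = 61
  Event 13 (sale 17): sell min(17,61)=17. stock: 61 - 17 = 44. total_sold = 26
  Event 14 (return 6): 44 + 6 = 50
  Event 15 (sale 5): sell min(5,50)=5. stock: 50 - 5 = 45. total_sold = 31
  Event 16 (sale 13): sell min(13,45)=13. stock: 45 - 13 = 32. total_sold = 44
Final: stock = 32, total_sold = 44

First zero at event 3.

Answer: 3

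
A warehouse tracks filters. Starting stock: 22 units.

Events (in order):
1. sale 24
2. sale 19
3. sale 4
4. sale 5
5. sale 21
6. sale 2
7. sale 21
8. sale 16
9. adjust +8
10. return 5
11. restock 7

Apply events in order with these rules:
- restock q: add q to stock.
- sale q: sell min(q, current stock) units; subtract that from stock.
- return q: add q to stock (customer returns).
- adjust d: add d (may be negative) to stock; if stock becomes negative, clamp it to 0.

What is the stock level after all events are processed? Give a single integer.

Answer: 20

Derivation:
Processing events:
Start: stock = 22
  Event 1 (sale 24): sell min(24,22)=22. stock: 22 - 22 = 0. total_sold = 22
  Event 2 (sale 19): sell min(19,0)=0. stock: 0 - 0 = 0. total_sold = 22
  Event 3 (sale 4): sell min(4,0)=0. stock: 0 - 0 = 0. total_sold = 22
  Event 4 (sale 5): sell min(5,0)=0. stock: 0 - 0 = 0. total_sold = 22
  Event 5 (sale 21): sell min(21,0)=0. stock: 0 - 0 = 0. total_sold = 22
  Event 6 (sale 2): sell min(2,0)=0. stock: 0 - 0 = 0. total_sold = 22
  Event 7 (sale 21): sell min(21,0)=0. stock: 0 - 0 = 0. total_sold = 22
  Event 8 (sale 16): sell min(16,0)=0. stock: 0 - 0 = 0. total_sold = 22
  Event 9 (adjust +8): 0 + 8 = 8
  Event 10 (return 5): 8 + 5 = 13
  Event 11 (restock 7): 13 + 7 = 20
Final: stock = 20, total_sold = 22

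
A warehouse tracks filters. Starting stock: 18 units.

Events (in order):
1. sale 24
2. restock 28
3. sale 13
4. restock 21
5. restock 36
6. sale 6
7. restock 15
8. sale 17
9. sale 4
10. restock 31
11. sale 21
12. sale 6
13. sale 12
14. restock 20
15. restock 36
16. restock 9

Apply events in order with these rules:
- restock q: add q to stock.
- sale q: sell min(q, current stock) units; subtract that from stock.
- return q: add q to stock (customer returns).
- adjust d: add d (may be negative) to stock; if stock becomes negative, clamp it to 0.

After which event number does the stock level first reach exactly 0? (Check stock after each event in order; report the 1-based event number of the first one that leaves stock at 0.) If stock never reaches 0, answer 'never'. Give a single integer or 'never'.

Answer: 1

Derivation:
Processing events:
Start: stock = 18
  Event 1 (sale 24): sell min(24,18)=18. stock: 18 - 18 = 0. total_sold = 18
  Event 2 (restock 28): 0 + 28 = 28
  Event 3 (sale 13): sell min(13,28)=13. stock: 28 - 13 = 15. total_sold = 31
  Event 4 (restock 21): 15 + 21 = 36
  Event 5 (restock 36): 36 + 36 = 72
  Event 6 (sale 6): sell min(6,72)=6. stock: 72 - 6 = 66. total_sold = 37
  Event 7 (restock 15): 66 + 15 = 81
  Event 8 (sale 17): sell min(17,81)=17. stock: 81 - 17 = 64. total_sold = 54
  Event 9 (sale 4): sell min(4,64)=4. stock: 64 - 4 = 60. total_sold = 58
  Event 10 (restock 31): 60 + 31 = 91
  Event 11 (sale 21): sell min(21,91)=21. stock: 91 - 21 = 70. total_sold = 79
  Event 12 (sale 6): sell min(6,70)=6. stock: 70 - 6 = 64. total_sold = 85
  Event 13 (sale 12): sell min(12,64)=12. stock: 64 - 12 = 52. total_sold = 97
  Event 14 (restock 20): 52 + 20 = 72
  Event 15 (restock 36): 72 + 36 = 108
  Event 16 (restock 9): 108 + 9 = 117
Final: stock = 117, total_sold = 97

First zero at event 1.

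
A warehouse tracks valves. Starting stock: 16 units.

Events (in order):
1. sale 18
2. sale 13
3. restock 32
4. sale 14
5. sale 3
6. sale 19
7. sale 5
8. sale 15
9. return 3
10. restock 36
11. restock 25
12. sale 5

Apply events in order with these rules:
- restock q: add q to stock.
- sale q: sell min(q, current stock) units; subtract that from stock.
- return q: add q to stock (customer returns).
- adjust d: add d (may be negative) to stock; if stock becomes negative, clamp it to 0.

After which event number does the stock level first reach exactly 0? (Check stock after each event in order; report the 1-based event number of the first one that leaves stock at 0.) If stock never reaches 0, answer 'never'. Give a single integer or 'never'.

Processing events:
Start: stock = 16
  Event 1 (sale 18): sell min(18,16)=16. stock: 16 - 16 = 0. total_sold = 16
  Event 2 (sale 13): sell min(13,0)=0. stock: 0 - 0 = 0. total_sold = 16
  Event 3 (restock 32): 0 + 32 = 32
  Event 4 (sale 14): sell min(14,32)=14. stock: 32 - 14 = 18. total_sold = 30
  Event 5 (sale 3): sell min(3,18)=3. stock: 18 - 3 = 15. total_sold = 33
  Event 6 (sale 19): sell min(19,15)=15. stock: 15 - 15 = 0. total_sold = 48
  Event 7 (sale 5): sell min(5,0)=0. stock: 0 - 0 = 0. total_sold = 48
  Event 8 (sale 15): sell min(15,0)=0. stock: 0 - 0 = 0. total_sold = 48
  Event 9 (return 3): 0 + 3 = 3
  Event 10 (restock 36): 3 + 36 = 39
  Event 11 (restock 25): 39 + 25 = 64
  Event 12 (sale 5): sell min(5,64)=5. stock: 64 - 5 = 59. total_sold = 53
Final: stock = 59, total_sold = 53

First zero at event 1.

Answer: 1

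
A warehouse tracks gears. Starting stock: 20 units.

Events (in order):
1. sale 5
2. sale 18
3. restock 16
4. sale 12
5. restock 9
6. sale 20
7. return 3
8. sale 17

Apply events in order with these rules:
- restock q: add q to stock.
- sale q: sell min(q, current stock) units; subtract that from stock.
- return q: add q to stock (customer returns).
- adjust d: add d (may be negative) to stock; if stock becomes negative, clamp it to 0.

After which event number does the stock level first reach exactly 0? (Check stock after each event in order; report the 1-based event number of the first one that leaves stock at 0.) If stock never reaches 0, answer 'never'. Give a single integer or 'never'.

Answer: 2

Derivation:
Processing events:
Start: stock = 20
  Event 1 (sale 5): sell min(5,20)=5. stock: 20 - 5 = 15. total_sold = 5
  Event 2 (sale 18): sell min(18,15)=15. stock: 15 - 15 = 0. total_sold = 20
  Event 3 (restock 16): 0 + 16 = 16
  Event 4 (sale 12): sell min(12,16)=12. stock: 16 - 12 = 4. total_sold = 32
  Event 5 (restock 9): 4 + 9 = 13
  Event 6 (sale 20): sell min(20,13)=13. stock: 13 - 13 = 0. total_sold = 45
  Event 7 (return 3): 0 + 3 = 3
  Event 8 (sale 17): sell min(17,3)=3. stock: 3 - 3 = 0. total_sold = 48
Final: stock = 0, total_sold = 48

First zero at event 2.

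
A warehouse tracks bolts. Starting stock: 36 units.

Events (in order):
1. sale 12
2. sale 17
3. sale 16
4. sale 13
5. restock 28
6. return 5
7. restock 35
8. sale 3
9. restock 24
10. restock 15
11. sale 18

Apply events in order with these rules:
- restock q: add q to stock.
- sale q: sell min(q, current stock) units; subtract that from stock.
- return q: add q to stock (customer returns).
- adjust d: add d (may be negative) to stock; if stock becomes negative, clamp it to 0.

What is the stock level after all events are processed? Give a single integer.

Processing events:
Start: stock = 36
  Event 1 (sale 12): sell min(12,36)=12. stock: 36 - 12 = 24. total_sold = 12
  Event 2 (sale 17): sell min(17,24)=17. stock: 24 - 17 = 7. total_sold = 29
  Event 3 (sale 16): sell min(16,7)=7. stock: 7 - 7 = 0. total_sold = 36
  Event 4 (sale 13): sell min(13,0)=0. stock: 0 - 0 = 0. total_sold = 36
  Event 5 (restock 28): 0 + 28 = 28
  Event 6 (return 5): 28 + 5 = 33
  Event 7 (restock 35): 33 + 35 = 68
  Event 8 (sale 3): sell min(3,68)=3. stock: 68 - 3 = 65. total_sold = 39
  Event 9 (restock 24): 65 + 24 = 89
  Event 10 (restock 15): 89 + 15 = 104
  Event 11 (sale 18): sell min(18,104)=18. stock: 104 - 18 = 86. total_sold = 57
Final: stock = 86, total_sold = 57

Answer: 86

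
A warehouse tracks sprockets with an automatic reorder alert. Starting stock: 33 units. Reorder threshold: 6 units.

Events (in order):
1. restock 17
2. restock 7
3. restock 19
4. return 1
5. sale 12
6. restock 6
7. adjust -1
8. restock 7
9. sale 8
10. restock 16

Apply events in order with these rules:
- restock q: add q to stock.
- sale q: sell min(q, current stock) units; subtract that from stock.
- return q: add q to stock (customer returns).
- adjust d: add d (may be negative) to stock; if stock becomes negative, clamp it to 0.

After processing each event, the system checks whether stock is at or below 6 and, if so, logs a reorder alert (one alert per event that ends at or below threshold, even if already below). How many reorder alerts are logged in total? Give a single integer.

Answer: 0

Derivation:
Processing events:
Start: stock = 33
  Event 1 (restock 17): 33 + 17 = 50
  Event 2 (restock 7): 50 + 7 = 57
  Event 3 (restock 19): 57 + 19 = 76
  Event 4 (return 1): 76 + 1 = 77
  Event 5 (sale 12): sell min(12,77)=12. stock: 77 - 12 = 65. total_sold = 12
  Event 6 (restock 6): 65 + 6 = 71
  Event 7 (adjust -1): 71 + -1 = 70
  Event 8 (restock 7): 70 + 7 = 77
  Event 9 (sale 8): sell min(8,77)=8. stock: 77 - 8 = 69. total_sold = 20
  Event 10 (restock 16): 69 + 16 = 85
Final: stock = 85, total_sold = 20

Checking against threshold 6:
  After event 1: stock=50 > 6
  After event 2: stock=57 > 6
  After event 3: stock=76 > 6
  After event 4: stock=77 > 6
  After event 5: stock=65 > 6
  After event 6: stock=71 > 6
  After event 7: stock=70 > 6
  After event 8: stock=77 > 6
  After event 9: stock=69 > 6
  After event 10: stock=85 > 6
Alert events: []. Count = 0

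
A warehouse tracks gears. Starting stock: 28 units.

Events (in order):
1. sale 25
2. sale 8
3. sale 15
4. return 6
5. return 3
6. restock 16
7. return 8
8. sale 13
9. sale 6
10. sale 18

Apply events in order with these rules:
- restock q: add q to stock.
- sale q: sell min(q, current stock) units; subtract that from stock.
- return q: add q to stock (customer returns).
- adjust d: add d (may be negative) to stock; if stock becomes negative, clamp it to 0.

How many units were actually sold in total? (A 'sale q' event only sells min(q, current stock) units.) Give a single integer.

Answer: 61

Derivation:
Processing events:
Start: stock = 28
  Event 1 (sale 25): sell min(25,28)=25. stock: 28 - 25 = 3. total_sold = 25
  Event 2 (sale 8): sell min(8,3)=3. stock: 3 - 3 = 0. total_sold = 28
  Event 3 (sale 15): sell min(15,0)=0. stock: 0 - 0 = 0. total_sold = 28
  Event 4 (return 6): 0 + 6 = 6
  Event 5 (return 3): 6 + 3 = 9
  Event 6 (restock 16): 9 + 16 = 25
  Event 7 (return 8): 25 + 8 = 33
  Event 8 (sale 13): sell min(13,33)=13. stock: 33 - 13 = 20. total_sold = 41
  Event 9 (sale 6): sell min(6,20)=6. stock: 20 - 6 = 14. total_sold = 47
  Event 10 (sale 18): sell min(18,14)=14. stock: 14 - 14 = 0. total_sold = 61
Final: stock = 0, total_sold = 61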